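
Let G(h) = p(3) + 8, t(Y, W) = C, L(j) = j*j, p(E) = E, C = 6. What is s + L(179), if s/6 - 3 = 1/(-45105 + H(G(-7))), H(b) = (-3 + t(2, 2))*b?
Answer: 240827207/7512 ≈ 32059.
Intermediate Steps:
L(j) = j²
t(Y, W) = 6
G(h) = 11 (G(h) = 3 + 8 = 11)
H(b) = 3*b (H(b) = (-3 + 6)*b = 3*b)
s = 135215/7512 (s = 18 + 6/(-45105 + 3*11) = 18 + 6/(-45105 + 33) = 18 + 6/(-45072) = 18 + 6*(-1/45072) = 18 - 1/7512 = 135215/7512 ≈ 18.000)
s + L(179) = 135215/7512 + 179² = 135215/7512 + 32041 = 240827207/7512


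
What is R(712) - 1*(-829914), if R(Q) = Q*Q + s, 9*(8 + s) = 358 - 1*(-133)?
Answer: 12032141/9 ≈ 1.3369e+6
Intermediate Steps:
s = 419/9 (s = -8 + (358 - 1*(-133))/9 = -8 + (358 + 133)/9 = -8 + (⅑)*491 = -8 + 491/9 = 419/9 ≈ 46.556)
R(Q) = 419/9 + Q² (R(Q) = Q*Q + 419/9 = Q² + 419/9 = 419/9 + Q²)
R(712) - 1*(-829914) = (419/9 + 712²) - 1*(-829914) = (419/9 + 506944) + 829914 = 4562915/9 + 829914 = 12032141/9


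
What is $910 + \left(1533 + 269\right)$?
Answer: $2712$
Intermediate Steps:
$910 + \left(1533 + 269\right) = 910 + 1802 = 2712$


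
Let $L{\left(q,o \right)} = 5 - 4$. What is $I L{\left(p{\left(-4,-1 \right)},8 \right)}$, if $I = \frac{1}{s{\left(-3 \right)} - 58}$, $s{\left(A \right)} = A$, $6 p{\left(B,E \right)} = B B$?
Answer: $- \frac{1}{61} \approx -0.016393$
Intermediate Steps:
$p{\left(B,E \right)} = \frac{B^{2}}{6}$ ($p{\left(B,E \right)} = \frac{B B}{6} = \frac{B^{2}}{6}$)
$L{\left(q,o \right)} = 1$ ($L{\left(q,o \right)} = 5 - 4 = 1$)
$I = - \frac{1}{61}$ ($I = \frac{1}{-3 - 58} = \frac{1}{-61} = - \frac{1}{61} \approx -0.016393$)
$I L{\left(p{\left(-4,-1 \right)},8 \right)} = \left(- \frac{1}{61}\right) 1 = - \frac{1}{61}$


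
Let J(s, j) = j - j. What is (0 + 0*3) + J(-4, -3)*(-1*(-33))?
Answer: 0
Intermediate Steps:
J(s, j) = 0
(0 + 0*3) + J(-4, -3)*(-1*(-33)) = (0 + 0*3) + 0*(-1*(-33)) = (0 + 0) + 0*33 = 0 + 0 = 0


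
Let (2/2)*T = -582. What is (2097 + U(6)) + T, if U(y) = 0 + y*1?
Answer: 1521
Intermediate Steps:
T = -582
U(y) = y (U(y) = 0 + y = y)
(2097 + U(6)) + T = (2097 + 6) - 582 = 2103 - 582 = 1521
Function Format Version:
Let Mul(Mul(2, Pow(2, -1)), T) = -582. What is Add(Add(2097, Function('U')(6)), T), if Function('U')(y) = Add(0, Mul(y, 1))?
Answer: 1521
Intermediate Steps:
T = -582
Function('U')(y) = y (Function('U')(y) = Add(0, y) = y)
Add(Add(2097, Function('U')(6)), T) = Add(Add(2097, 6), -582) = Add(2103, -582) = 1521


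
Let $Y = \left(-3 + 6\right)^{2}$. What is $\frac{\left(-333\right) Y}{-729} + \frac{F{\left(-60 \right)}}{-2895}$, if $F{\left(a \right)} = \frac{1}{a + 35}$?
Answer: $\frac{892628}{217125} \approx 4.1111$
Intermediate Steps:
$F{\left(a \right)} = \frac{1}{35 + a}$
$Y = 9$ ($Y = 3^{2} = 9$)
$\frac{\left(-333\right) Y}{-729} + \frac{F{\left(-60 \right)}}{-2895} = \frac{\left(-333\right) 9}{-729} + \frac{1}{\left(35 - 60\right) \left(-2895\right)} = \left(-2997\right) \left(- \frac{1}{729}\right) + \frac{1}{-25} \left(- \frac{1}{2895}\right) = \frac{37}{9} - - \frac{1}{72375} = \frac{37}{9} + \frac{1}{72375} = \frac{892628}{217125}$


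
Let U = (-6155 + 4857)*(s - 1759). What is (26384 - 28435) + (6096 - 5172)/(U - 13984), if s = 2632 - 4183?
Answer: -2195798318/1070599 ≈ -2051.0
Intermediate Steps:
s = -1551
U = 4296380 (U = (-6155 + 4857)*(-1551 - 1759) = -1298*(-3310) = 4296380)
(26384 - 28435) + (6096 - 5172)/(U - 13984) = (26384 - 28435) + (6096 - 5172)/(4296380 - 13984) = -2051 + 924/4282396 = -2051 + 924*(1/4282396) = -2051 + 231/1070599 = -2195798318/1070599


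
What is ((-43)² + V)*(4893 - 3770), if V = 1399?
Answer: 3647504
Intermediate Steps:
((-43)² + V)*(4893 - 3770) = ((-43)² + 1399)*(4893 - 3770) = (1849 + 1399)*1123 = 3248*1123 = 3647504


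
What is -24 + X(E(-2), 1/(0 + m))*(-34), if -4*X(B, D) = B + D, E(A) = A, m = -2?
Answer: -181/4 ≈ -45.250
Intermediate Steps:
X(B, D) = -B/4 - D/4 (X(B, D) = -(B + D)/4 = -B/4 - D/4)
-24 + X(E(-2), 1/(0 + m))*(-34) = -24 + (-1/4*(-2) - 1/(4*(0 - 2)))*(-34) = -24 + (1/2 - 1/4/(-2))*(-34) = -24 + (1/2 - 1/4*(-1/2))*(-34) = -24 + (1/2 + 1/8)*(-34) = -24 + (5/8)*(-34) = -24 - 85/4 = -181/4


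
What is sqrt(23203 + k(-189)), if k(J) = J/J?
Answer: 2*sqrt(5801) ≈ 152.33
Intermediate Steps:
k(J) = 1
sqrt(23203 + k(-189)) = sqrt(23203 + 1) = sqrt(23204) = 2*sqrt(5801)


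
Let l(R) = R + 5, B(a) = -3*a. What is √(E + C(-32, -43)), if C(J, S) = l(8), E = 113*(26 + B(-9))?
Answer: √6002 ≈ 77.473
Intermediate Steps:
E = 5989 (E = 113*(26 - 3*(-9)) = 113*(26 + 27) = 113*53 = 5989)
l(R) = 5 + R
C(J, S) = 13 (C(J, S) = 5 + 8 = 13)
√(E + C(-32, -43)) = √(5989 + 13) = √6002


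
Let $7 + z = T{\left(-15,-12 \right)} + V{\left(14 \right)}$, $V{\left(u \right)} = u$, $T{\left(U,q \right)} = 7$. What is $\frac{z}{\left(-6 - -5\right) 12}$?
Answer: $- \frac{7}{6} \approx -1.1667$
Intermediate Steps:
$z = 14$ ($z = -7 + \left(7 + 14\right) = -7 + 21 = 14$)
$\frac{z}{\left(-6 - -5\right) 12} = \frac{14}{\left(-6 - -5\right) 12} = \frac{14}{\left(-6 + 5\right) 12} = \frac{14}{\left(-1\right) 12} = \frac{14}{-12} = 14 \left(- \frac{1}{12}\right) = - \frac{7}{6}$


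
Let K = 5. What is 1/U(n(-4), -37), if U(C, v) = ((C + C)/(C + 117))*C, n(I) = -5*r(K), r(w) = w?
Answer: 46/625 ≈ 0.073600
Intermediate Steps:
n(I) = -25 (n(I) = -5*5 = -25)
U(C, v) = 2*C²/(117 + C) (U(C, v) = ((2*C)/(117 + C))*C = (2*C/(117 + C))*C = 2*C²/(117 + C))
1/U(n(-4), -37) = 1/(2*(-25)²/(117 - 25)) = 1/(2*625/92) = 1/(2*625*(1/92)) = 1/(625/46) = 46/625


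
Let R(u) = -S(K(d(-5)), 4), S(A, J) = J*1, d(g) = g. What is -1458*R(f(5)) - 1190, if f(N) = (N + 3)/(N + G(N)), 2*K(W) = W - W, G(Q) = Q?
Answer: 4642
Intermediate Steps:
K(W) = 0 (K(W) = (W - W)/2 = (½)*0 = 0)
f(N) = (3 + N)/(2*N) (f(N) = (N + 3)/(N + N) = (3 + N)/((2*N)) = (3 + N)*(1/(2*N)) = (3 + N)/(2*N))
S(A, J) = J
R(u) = -4 (R(u) = -1*4 = -4)
-1458*R(f(5)) - 1190 = -1458*(-4) - 1190 = 5832 - 1190 = 4642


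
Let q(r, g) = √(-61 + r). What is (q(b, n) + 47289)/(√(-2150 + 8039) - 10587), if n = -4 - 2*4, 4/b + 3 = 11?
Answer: -(47289 + 11*I*√2/2)/(10587 - √5889) ≈ -4.4993 - 0.00074005*I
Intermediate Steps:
b = ½ (b = 4/(-3 + 11) = 4/8 = 4*(⅛) = ½ ≈ 0.50000)
n = -12 (n = -4 - 8 = -12)
(q(b, n) + 47289)/(√(-2150 + 8039) - 10587) = (√(-61 + ½) + 47289)/(√(-2150 + 8039) - 10587) = (√(-121/2) + 47289)/(√5889 - 10587) = (11*I*√2/2 + 47289)/(-10587 + √5889) = (47289 + 11*I*√2/2)/(-10587 + √5889)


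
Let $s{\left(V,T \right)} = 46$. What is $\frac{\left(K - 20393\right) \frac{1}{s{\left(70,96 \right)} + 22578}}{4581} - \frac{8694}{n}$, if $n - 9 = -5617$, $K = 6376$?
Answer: $\frac{112621535275}{72652021344} \approx 1.5501$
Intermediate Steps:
$n = -5608$ ($n = 9 - 5617 = -5608$)
$\frac{\left(K - 20393\right) \frac{1}{s{\left(70,96 \right)} + 22578}}{4581} - \frac{8694}{n} = \frac{\left(6376 - 20393\right) \frac{1}{46 + 22578}}{4581} - \frac{8694}{-5608} = - \frac{14017}{22624} \cdot \frac{1}{4581} - - \frac{4347}{2804} = \left(-14017\right) \frac{1}{22624} \cdot \frac{1}{4581} + \frac{4347}{2804} = \left(- \frac{14017}{22624}\right) \frac{1}{4581} + \frac{4347}{2804} = - \frac{14017}{103640544} + \frac{4347}{2804} = \frac{112621535275}{72652021344}$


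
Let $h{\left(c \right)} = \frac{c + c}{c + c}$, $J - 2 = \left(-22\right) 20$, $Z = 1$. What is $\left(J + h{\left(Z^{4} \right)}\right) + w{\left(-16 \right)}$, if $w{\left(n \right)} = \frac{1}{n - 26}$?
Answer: $- \frac{18355}{42} \approx -437.02$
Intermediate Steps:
$J = -438$ ($J = 2 - 440 = -438$)
$w{\left(n \right)} = \frac{1}{-26 + n}$
$h{\left(c \right)} = 1$ ($h{\left(c \right)} = \frac{2 c}{2 c} = 2 c \frac{1}{2 c} = 1$)
$\left(J + h{\left(Z^{4} \right)}\right) + w{\left(-16 \right)} = \left(-438 + 1\right) + \frac{1}{-26 - 16} = -437 + \frac{1}{-42} = -437 - \frac{1}{42} = - \frac{18355}{42}$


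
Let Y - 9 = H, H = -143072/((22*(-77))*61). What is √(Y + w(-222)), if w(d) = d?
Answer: I*√4668619445/4697 ≈ 14.547*I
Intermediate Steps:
H = 71536/51667 (H = -143072/((-1694*61)) = -143072/(-103334) = -143072*(-1/103334) = 71536/51667 ≈ 1.3846)
Y = 536539/51667 (Y = 9 + 71536/51667 = 536539/51667 ≈ 10.385)
√(Y + w(-222)) = √(536539/51667 - 222) = √(-10933535/51667) = I*√4668619445/4697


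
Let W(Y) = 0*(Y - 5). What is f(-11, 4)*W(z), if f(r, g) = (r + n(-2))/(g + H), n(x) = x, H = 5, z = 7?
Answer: 0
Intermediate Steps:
W(Y) = 0 (W(Y) = 0*(-5 + Y) = 0)
f(r, g) = (-2 + r)/(5 + g) (f(r, g) = (r - 2)/(g + 5) = (-2 + r)/(5 + g))
f(-11, 4)*W(z) = ((-2 - 11)/(5 + 4))*0 = (-13/9)*0 = ((1/9)*(-13))*0 = -13/9*0 = 0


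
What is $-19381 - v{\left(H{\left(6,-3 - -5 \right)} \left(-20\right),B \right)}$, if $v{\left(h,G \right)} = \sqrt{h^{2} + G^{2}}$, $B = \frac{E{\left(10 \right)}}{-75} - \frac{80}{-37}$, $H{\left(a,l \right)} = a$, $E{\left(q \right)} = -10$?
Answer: $-19381 - \frac{2 \sqrt{1109295769}}{555} \approx -19501.0$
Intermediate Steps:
$B = \frac{1274}{555}$ ($B = - \frac{10}{-75} - \frac{80}{-37} = \left(-10\right) \left(- \frac{1}{75}\right) - - \frac{80}{37} = \frac{2}{15} + \frac{80}{37} = \frac{1274}{555} \approx 2.2955$)
$v{\left(h,G \right)} = \sqrt{G^{2} + h^{2}}$
$-19381 - v{\left(H{\left(6,-3 - -5 \right)} \left(-20\right),B \right)} = -19381 - \sqrt{\left(\frac{1274}{555}\right)^{2} + \left(6 \left(-20\right)\right)^{2}} = -19381 - \sqrt{\frac{1623076}{308025} + \left(-120\right)^{2}} = -19381 - \sqrt{\frac{1623076}{308025} + 14400} = -19381 - \sqrt{\frac{4437183076}{308025}} = -19381 - \frac{2 \sqrt{1109295769}}{555}$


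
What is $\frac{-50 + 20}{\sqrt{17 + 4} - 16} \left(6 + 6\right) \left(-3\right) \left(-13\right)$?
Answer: $\frac{44928}{47} + \frac{2808 \sqrt{21}}{47} \approx 1229.7$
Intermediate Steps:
$\frac{-50 + 20}{\sqrt{17 + 4} - 16} \left(6 + 6\right) \left(-3\right) \left(-13\right) = - \frac{30}{\sqrt{21} - 16} \cdot 12 \left(-3\right) \left(-13\right) = - \frac{30}{-16 + \sqrt{21}} \left(-36\right) \left(-13\right) = \frac{1080}{-16 + \sqrt{21}} \left(-13\right) = - \frac{14040}{-16 + \sqrt{21}}$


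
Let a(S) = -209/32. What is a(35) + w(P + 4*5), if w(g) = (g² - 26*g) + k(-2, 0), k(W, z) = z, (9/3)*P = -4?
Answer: -41305/288 ≈ -143.42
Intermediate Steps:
P = -4/3 (P = (⅓)*(-4) = -4/3 ≈ -1.3333)
a(S) = -209/32 (a(S) = -209*1/32 = -209/32)
w(g) = g² - 26*g (w(g) = (g² - 26*g) + 0 = g² - 26*g)
a(35) + w(P + 4*5) = -209/32 + (-4/3 + 4*5)*(-26 + (-4/3 + 4*5)) = -209/32 + (-4/3 + 20)*(-26 + (-4/3 + 20)) = -209/32 + 56*(-26 + 56/3)/3 = -209/32 + (56/3)*(-22/3) = -209/32 - 1232/9 = -41305/288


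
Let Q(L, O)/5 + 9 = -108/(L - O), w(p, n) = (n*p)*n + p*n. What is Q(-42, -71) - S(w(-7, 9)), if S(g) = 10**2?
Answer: -4745/29 ≈ -163.62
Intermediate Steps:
w(p, n) = n*p + p*n**2 (w(p, n) = p*n**2 + n*p = n*p + p*n**2)
Q(L, O) = -45 - 540/(L - O) (Q(L, O) = -45 + 5*(-108/(L - O)) = -45 - 540/(L - O))
S(g) = 100
Q(-42, -71) - S(w(-7, 9)) = 45*(-12 - 71 - 1*(-42))/(-42 - 1*(-71)) - 1*100 = 45*(-12 - 71 + 42)/(-42 + 71) - 100 = 45*(-41)/29 - 100 = 45*(1/29)*(-41) - 100 = -1845/29 - 100 = -4745/29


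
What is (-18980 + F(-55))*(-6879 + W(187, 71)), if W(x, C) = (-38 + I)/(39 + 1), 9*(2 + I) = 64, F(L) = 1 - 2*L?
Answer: 5841691448/45 ≈ 1.2982e+8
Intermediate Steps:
I = 46/9 (I = -2 + (⅑)*64 = -2 + 64/9 = 46/9 ≈ 5.1111)
W(x, C) = -37/45 (W(x, C) = (-38 + 46/9)/(39 + 1) = -296/9/40 = -296/9*1/40 = -37/45)
(-18980 + F(-55))*(-6879 + W(187, 71)) = (-18980 + (1 - 2*(-55)))*(-6879 - 37/45) = (-18980 + (1 + 110))*(-309592/45) = (-18980 + 111)*(-309592/45) = -18869*(-309592/45) = 5841691448/45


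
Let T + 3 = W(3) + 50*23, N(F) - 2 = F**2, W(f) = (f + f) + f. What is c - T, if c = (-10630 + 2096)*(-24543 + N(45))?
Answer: 192150388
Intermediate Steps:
W(f) = 3*f (W(f) = 2*f + f = 3*f)
N(F) = 2 + F**2
c = 192151544 (c = (-10630 + 2096)*(-24543 + (2 + 45**2)) = -8534*(-24543 + (2 + 2025)) = -8534*(-24543 + 2027) = -8534*(-22516) = 192151544)
T = 1156 (T = -3 + (3*3 + 50*23) = -3 + (9 + 1150) = -3 + 1159 = 1156)
c - T = 192151544 - 1*1156 = 192151544 - 1156 = 192150388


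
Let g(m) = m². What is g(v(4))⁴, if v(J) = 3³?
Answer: 282429536481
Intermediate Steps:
v(J) = 27
g(v(4))⁴ = (27²)⁴ = 729⁴ = 282429536481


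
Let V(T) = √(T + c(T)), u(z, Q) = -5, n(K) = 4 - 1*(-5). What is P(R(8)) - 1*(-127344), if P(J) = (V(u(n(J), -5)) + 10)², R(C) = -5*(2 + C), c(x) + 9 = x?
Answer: 127425 + 20*I*√19 ≈ 1.2743e+5 + 87.178*I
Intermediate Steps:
c(x) = -9 + x
n(K) = 9 (n(K) = 4 + 5 = 9)
V(T) = √(-9 + 2*T) (V(T) = √(T + (-9 + T)) = √(-9 + 2*T))
R(C) = -10 - 5*C
P(J) = (10 + I*√19)² (P(J) = (√(-9 + 2*(-5)) + 10)² = (√(-9 - 10) + 10)² = (√(-19) + 10)² = (I*√19 + 10)² = (10 + I*√19)²)
P(R(8)) - 1*(-127344) = (10 + I*√19)² - 1*(-127344) = (10 + I*√19)² + 127344 = 127344 + (10 + I*√19)²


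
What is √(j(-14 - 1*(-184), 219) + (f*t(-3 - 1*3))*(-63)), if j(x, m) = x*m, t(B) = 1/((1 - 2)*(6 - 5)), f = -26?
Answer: 2*√8898 ≈ 188.66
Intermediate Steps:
t(B) = -1 (t(B) = 1/(-1*1) = 1/(-1) = -1)
j(x, m) = m*x
√(j(-14 - 1*(-184), 219) + (f*t(-3 - 1*3))*(-63)) = √(219*(-14 - 1*(-184)) - 26*(-1)*(-63)) = √(219*(-14 + 184) + 26*(-63)) = √(219*170 - 1638) = √(37230 - 1638) = √35592 = 2*√8898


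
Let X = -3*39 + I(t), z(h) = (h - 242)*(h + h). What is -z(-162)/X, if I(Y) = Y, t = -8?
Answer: 130896/125 ≈ 1047.2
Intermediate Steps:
z(h) = 2*h*(-242 + h) (z(h) = (-242 + h)*(2*h) = 2*h*(-242 + h))
X = -125 (X = -3*39 - 8 = -117 - 8 = -125)
-z(-162)/X = -2*(-162)*(-242 - 162)/(-125) = -2*(-162)*(-404)*(-1)/125 = -130896*(-1)/125 = -1*(-130896/125) = 130896/125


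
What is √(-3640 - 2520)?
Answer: 4*I*√385 ≈ 78.486*I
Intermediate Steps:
√(-3640 - 2520) = √(-6160) = 4*I*√385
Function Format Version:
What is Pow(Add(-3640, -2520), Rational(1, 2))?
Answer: Mul(4, I, Pow(385, Rational(1, 2))) ≈ Mul(78.486, I)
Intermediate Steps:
Pow(Add(-3640, -2520), Rational(1, 2)) = Pow(-6160, Rational(1, 2)) = Mul(4, I, Pow(385, Rational(1, 2)))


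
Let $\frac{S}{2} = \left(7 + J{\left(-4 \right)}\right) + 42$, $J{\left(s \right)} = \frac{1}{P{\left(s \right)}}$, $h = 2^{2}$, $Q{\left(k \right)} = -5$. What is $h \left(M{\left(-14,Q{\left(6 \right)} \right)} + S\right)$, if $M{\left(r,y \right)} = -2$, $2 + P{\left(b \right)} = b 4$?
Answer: $\frac{3452}{9} \approx 383.56$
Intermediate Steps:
$P{\left(b \right)} = -2 + 4 b$ ($P{\left(b \right)} = -2 + b 4 = -2 + 4 b$)
$h = 4$
$J{\left(s \right)} = \frac{1}{-2 + 4 s}$
$S = \frac{881}{9}$ ($S = 2 \left(\left(7 + \frac{1}{2 \left(-1 + 2 \left(-4\right)\right)}\right) + 42\right) = 2 \left(\left(7 + \frac{1}{2 \left(-1 - 8\right)}\right) + 42\right) = 2 \left(\left(7 + \frac{1}{2 \left(-9\right)}\right) + 42\right) = 2 \left(\left(7 + \frac{1}{2} \left(- \frac{1}{9}\right)\right) + 42\right) = 2 \left(\left(7 - \frac{1}{18}\right) + 42\right) = 2 \left(\frac{125}{18} + 42\right) = 2 \cdot \frac{881}{18} = \frac{881}{9} \approx 97.889$)
$h \left(M{\left(-14,Q{\left(6 \right)} \right)} + S\right) = 4 \left(-2 + \frac{881}{9}\right) = 4 \cdot \frac{863}{9} = \frac{3452}{9}$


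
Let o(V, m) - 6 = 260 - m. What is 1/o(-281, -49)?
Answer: 1/315 ≈ 0.0031746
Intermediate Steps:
o(V, m) = 266 - m (o(V, m) = 6 + (260 - m) = 266 - m)
1/o(-281, -49) = 1/(266 - 1*(-49)) = 1/(266 + 49) = 1/315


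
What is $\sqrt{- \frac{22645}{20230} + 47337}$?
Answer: $\frac{\sqrt{54720278}}{34} \approx 217.57$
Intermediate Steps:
$\sqrt{- \frac{22645}{20230} + 47337} = \sqrt{\left(-22645\right) \frac{1}{20230} + 47337} = \sqrt{- \frac{647}{578} + 47337} = \sqrt{\frac{27360139}{578}} = \frac{\sqrt{54720278}}{34}$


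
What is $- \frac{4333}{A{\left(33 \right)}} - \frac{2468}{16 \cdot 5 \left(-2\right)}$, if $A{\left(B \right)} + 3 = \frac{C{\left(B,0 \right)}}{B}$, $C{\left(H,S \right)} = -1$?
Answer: $\frac{289063}{200} \approx 1445.3$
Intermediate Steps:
$A{\left(B \right)} = -3 - \frac{1}{B}$
$- \frac{4333}{A{\left(33 \right)}} - \frac{2468}{16 \cdot 5 \left(-2\right)} = - \frac{4333}{-3 - \frac{1}{33}} - \frac{2468}{16 \cdot 5 \left(-2\right)} = - \frac{4333}{-3 - \frac{1}{33}} - \frac{2468}{80 \left(-2\right)} = - \frac{4333}{-3 - \frac{1}{33}} - \frac{2468}{-160} = - \frac{4333}{- \frac{100}{33}} - - \frac{617}{40} = \left(-4333\right) \left(- \frac{33}{100}\right) + \frac{617}{40} = \frac{142989}{100} + \frac{617}{40} = \frac{289063}{200}$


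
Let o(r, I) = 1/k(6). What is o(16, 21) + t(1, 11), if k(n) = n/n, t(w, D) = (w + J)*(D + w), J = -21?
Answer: -239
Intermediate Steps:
t(w, D) = (-21 + w)*(D + w) (t(w, D) = (w - 21)*(D + w) = (-21 + w)*(D + w))
k(n) = 1
o(r, I) = 1 (o(r, I) = 1/1 = 1)
o(16, 21) + t(1, 11) = 1 + (1² - 21*11 - 21*1 + 11*1) = 1 + (1 - 231 - 21 + 11) = 1 - 240 = -239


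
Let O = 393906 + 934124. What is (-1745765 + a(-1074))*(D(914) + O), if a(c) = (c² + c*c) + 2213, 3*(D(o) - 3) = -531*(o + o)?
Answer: 565922341800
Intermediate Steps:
D(o) = 3 - 354*o (D(o) = 3 + (-531*(o + o))/3 = 3 + (-1062*o)/3 = 3 - 354*o)
a(c) = 2213 + 2*c² (a(c) = (c² + c²) + 2213 = 2*c² + 2213 = 2213 + 2*c²)
O = 1328030
(-1745765 + a(-1074))*(D(914) + O) = (-1745765 + (2213 + 2*(-1074)²))*((3 - 354*914) + 1328030) = (-1745765 + (2213 + 2*1153476))*((3 - 323556) + 1328030) = (-1745765 + (2213 + 2306952))*(-323553 + 1328030) = (-1745765 + 2309165)*1004477 = 563400*1004477 = 565922341800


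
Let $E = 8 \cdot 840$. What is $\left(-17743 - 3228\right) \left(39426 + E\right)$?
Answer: $-967727766$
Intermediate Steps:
$E = 6720$
$\left(-17743 - 3228\right) \left(39426 + E\right) = \left(-17743 - 3228\right) \left(39426 + 6720\right) = \left(-20971\right) 46146 = -967727766$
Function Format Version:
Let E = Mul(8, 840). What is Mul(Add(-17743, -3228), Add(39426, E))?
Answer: -967727766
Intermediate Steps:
E = 6720
Mul(Add(-17743, -3228), Add(39426, E)) = Mul(Add(-17743, -3228), Add(39426, 6720)) = Mul(-20971, 46146) = -967727766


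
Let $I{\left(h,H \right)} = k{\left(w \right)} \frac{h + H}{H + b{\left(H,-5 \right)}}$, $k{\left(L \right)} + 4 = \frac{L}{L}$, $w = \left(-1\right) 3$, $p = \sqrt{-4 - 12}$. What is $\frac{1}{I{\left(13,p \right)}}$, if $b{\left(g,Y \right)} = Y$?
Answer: $\frac{49}{555} - \frac{24 i}{185} \approx 0.088288 - 0.12973 i$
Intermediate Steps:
$p = 4 i$ ($p = \sqrt{-16} = 4 i \approx 4.0 i$)
$w = -3$
$k{\left(L \right)} = -3$ ($k{\left(L \right)} = -4 + \frac{L}{L} = -4 + 1 = -3$)
$I{\left(h,H \right)} = - \frac{3 \left(H + h\right)}{-5 + H}$ ($I{\left(h,H \right)} = - 3 \frac{h + H}{H - 5} = - 3 \frac{H + h}{-5 + H} = - \frac{3 \left(H + h\right)}{-5 + H}$)
$\frac{1}{I{\left(13,p \right)}} = \frac{1}{3 \frac{1}{-5 + 4 i} \left(- 4 i - 13\right)} = \frac{1}{3 \frac{-5 - 4 i}{41} \left(- 4 i - 13\right)} = \frac{1}{3 \frac{-5 - 4 i}{41} \left(-13 - 4 i\right)} = \frac{1}{\frac{3}{41} \left(-13 - 4 i\right) \left(-5 - 4 i\right)} = \frac{\left(-13 + 4 i\right) \left(-5 + 4 i\right)}{555}$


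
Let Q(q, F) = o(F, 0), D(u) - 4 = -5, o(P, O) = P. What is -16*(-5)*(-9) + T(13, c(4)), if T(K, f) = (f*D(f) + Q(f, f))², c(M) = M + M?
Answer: -720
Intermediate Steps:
c(M) = 2*M
D(u) = -1 (D(u) = 4 - 5 = -1)
Q(q, F) = F
T(K, f) = 0 (T(K, f) = (f*(-1) + f)² = (-f + f)² = 0² = 0)
-16*(-5)*(-9) + T(13, c(4)) = -16*(-5)*(-9) + 0 = 80*(-9) + 0 = -720 + 0 = -720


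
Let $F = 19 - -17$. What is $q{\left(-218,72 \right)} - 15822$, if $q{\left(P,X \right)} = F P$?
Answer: $-23670$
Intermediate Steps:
$F = 36$ ($F = 19 + 17 = 36$)
$q{\left(P,X \right)} = 36 P$
$q{\left(-218,72 \right)} - 15822 = 36 \left(-218\right) - 15822 = -7848 - 15822 = -23670$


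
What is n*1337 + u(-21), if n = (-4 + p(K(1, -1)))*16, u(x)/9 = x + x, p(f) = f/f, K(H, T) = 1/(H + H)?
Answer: -64554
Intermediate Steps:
K(H, T) = 1/(2*H)
p(f) = 1
u(x) = 18*x (u(x) = 9*(x + x) = 9*(2*x) = 18*x)
n = -48 (n = (-4 + 1)*16 = -3*16 = -48)
n*1337 + u(-21) = -48*1337 + 18*(-21) = -64176 - 378 = -64554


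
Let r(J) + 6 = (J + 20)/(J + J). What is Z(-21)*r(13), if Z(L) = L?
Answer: 2583/26 ≈ 99.346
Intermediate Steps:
r(J) = -6 + (20 + J)/(2*J) (r(J) = -6 + (J + 20)/(J + J) = -6 + (20 + J)/((2*J)) = -6 + (20 + J)*(1/(2*J)) = -6 + (20 + J)/(2*J))
Z(-21)*r(13) = -21*(-11/2 + 10/13) = -21*(-123/26) = 2583/26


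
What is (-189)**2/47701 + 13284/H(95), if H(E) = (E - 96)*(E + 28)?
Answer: -5115987/47701 ≈ -107.25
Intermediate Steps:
H(E) = (-96 + E)*(28 + E)
(-189)**2/47701 + 13284/H(95) = (-189)**2/47701 + 13284/(-2688 + 95**2 - 68*95) = 35721*(1/47701) + 13284/(-2688 + 9025 - 6460) = 35721/47701 + 13284/(-123) = 35721/47701 + 13284*(-1/123) = 35721/47701 - 108 = -5115987/47701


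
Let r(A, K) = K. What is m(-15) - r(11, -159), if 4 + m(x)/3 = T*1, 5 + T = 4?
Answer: 144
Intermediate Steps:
T = -1 (T = -5 + 4 = -1)
m(x) = -15 (m(x) = -12 + 3*(-1*1) = -12 + 3*(-1) = -12 - 3 = -15)
m(-15) - r(11, -159) = -15 - 1*(-159) = -15 + 159 = 144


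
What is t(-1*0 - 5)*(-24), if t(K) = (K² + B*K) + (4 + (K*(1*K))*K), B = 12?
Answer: 3744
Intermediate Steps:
t(K) = 4 + K² + K³ + 12*K (t(K) = (K² + 12*K) + (4 + (K*(1*K))*K) = (K² + 12*K) + (4 + (K*K)*K) = (K² + 12*K) + (4 + K²*K) = (K² + 12*K) + (4 + K³) = 4 + K² + K³ + 12*K)
t(-1*0 - 5)*(-24) = (4 + (-1*0 - 5)² + (-1*0 - 5)³ + 12*(-1*0 - 5))*(-24) = (4 + (0 - 5)² + (0 - 5)³ + 12*(0 - 5))*(-24) = (4 + (-5)² + (-5)³ + 12*(-5))*(-24) = (4 + 25 - 125 - 60)*(-24) = -156*(-24) = 3744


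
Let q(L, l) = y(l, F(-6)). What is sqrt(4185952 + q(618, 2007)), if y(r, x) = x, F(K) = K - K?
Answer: 4*sqrt(261622) ≈ 2046.0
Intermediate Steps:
F(K) = 0
q(L, l) = 0
sqrt(4185952 + q(618, 2007)) = sqrt(4185952 + 0) = sqrt(4185952) = 4*sqrt(261622)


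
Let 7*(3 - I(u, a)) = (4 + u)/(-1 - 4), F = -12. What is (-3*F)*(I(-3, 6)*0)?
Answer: 0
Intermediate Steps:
I(u, a) = 109/35 + u/35 (I(u, a) = 3 - (4 + u)/(7*(-1 - 4)) = 3 - (4 + u)/(7*(-5)) = 3 - (4 + u)*(-1)/(7*5) = 3 - (-4/5 - u/5)/7 = 3 + (4/35 + u/35) = 109/35 + u/35)
(-3*F)*(I(-3, 6)*0) = (-3*(-12))*((109/35 + (1/35)*(-3))*0) = 36*((109/35 - 3/35)*0) = 36*((106/35)*0) = 36*0 = 0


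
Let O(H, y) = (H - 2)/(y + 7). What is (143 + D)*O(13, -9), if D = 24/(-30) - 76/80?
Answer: -6215/8 ≈ -776.88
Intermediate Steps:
O(H, y) = (-2 + H)/(7 + y)
D = -7/4 (D = 24*(-1/30) - 76*1/80 = -⅘ - 19/20 = -7/4 ≈ -1.7500)
(143 + D)*O(13, -9) = (143 - 7/4)*((-2 + 13)/(7 - 9)) = 565*(11/(-2))/4 = 565*(-½*11)/4 = (565/4)*(-11/2) = -6215/8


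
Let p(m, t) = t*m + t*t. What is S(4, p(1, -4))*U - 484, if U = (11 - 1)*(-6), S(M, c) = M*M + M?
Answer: -1684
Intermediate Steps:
p(m, t) = t² + m*t (p(m, t) = m*t + t² = t² + m*t)
S(M, c) = M + M² (S(M, c) = M² + M = M + M²)
U = -60 (U = 10*(-6) = -60)
S(4, p(1, -4))*U - 484 = (4*(1 + 4))*(-60) - 484 = (4*5)*(-60) - 484 = 20*(-60) - 484 = -1200 - 484 = -1684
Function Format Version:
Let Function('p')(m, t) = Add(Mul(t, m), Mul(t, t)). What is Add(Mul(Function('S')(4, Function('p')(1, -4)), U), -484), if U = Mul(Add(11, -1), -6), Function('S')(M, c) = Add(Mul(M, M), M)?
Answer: -1684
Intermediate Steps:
Function('p')(m, t) = Add(Pow(t, 2), Mul(m, t)) (Function('p')(m, t) = Add(Mul(m, t), Pow(t, 2)) = Add(Pow(t, 2), Mul(m, t)))
Function('S')(M, c) = Add(M, Pow(M, 2)) (Function('S')(M, c) = Add(Pow(M, 2), M) = Add(M, Pow(M, 2)))
U = -60 (U = Mul(10, -6) = -60)
Add(Mul(Function('S')(4, Function('p')(1, -4)), U), -484) = Add(Mul(Mul(4, Add(1, 4)), -60), -484) = Add(Mul(Mul(4, 5), -60), -484) = Add(Mul(20, -60), -484) = Add(-1200, -484) = -1684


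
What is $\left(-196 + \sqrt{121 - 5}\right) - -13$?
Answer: $-183 + 2 \sqrt{29} \approx -172.23$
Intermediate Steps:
$\left(-196 + \sqrt{121 - 5}\right) - -13 = \left(-196 + \sqrt{116}\right) + 13 = \left(-196 + 2 \sqrt{29}\right) + 13 = -183 + 2 \sqrt{29}$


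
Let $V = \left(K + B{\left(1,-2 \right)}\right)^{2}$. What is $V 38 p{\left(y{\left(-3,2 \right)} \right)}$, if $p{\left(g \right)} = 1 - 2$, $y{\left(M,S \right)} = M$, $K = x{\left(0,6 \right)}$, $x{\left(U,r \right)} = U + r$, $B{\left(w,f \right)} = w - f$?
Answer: $-3078$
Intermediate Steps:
$K = 6$ ($K = 0 + 6 = 6$)
$p{\left(g \right)} = -1$
$V = 81$ ($V = \left(6 + \left(1 - -2\right)\right)^{2} = \left(6 + \left(1 + 2\right)\right)^{2} = \left(6 + 3\right)^{2} = 9^{2} = 81$)
$V 38 p{\left(y{\left(-3,2 \right)} \right)} = 81 \cdot 38 \left(-1\right) = 3078 \left(-1\right) = -3078$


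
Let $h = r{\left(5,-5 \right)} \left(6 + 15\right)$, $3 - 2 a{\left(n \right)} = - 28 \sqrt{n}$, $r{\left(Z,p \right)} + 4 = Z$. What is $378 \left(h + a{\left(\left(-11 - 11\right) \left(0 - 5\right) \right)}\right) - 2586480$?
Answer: $-2577975 + 5292 \sqrt{110} \approx -2.5225 \cdot 10^{6}$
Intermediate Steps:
$r{\left(Z,p \right)} = -4 + Z$
$a{\left(n \right)} = \frac{3}{2} + 14 \sqrt{n}$ ($a{\left(n \right)} = \frac{3}{2} - \frac{\left(-28\right) \sqrt{n}}{2} = \frac{3}{2} + 14 \sqrt{n}$)
$h = 21$ ($h = \left(-4 + 5\right) \left(6 + 15\right) = 1 \cdot 21 = 21$)
$378 \left(h + a{\left(\left(-11 - 11\right) \left(0 - 5\right) \right)}\right) - 2586480 = 378 \left(21 + \left(\frac{3}{2} + 14 \sqrt{\left(-11 - 11\right) \left(0 - 5\right)}\right)\right) - 2586480 = 378 \left(21 + \left(\frac{3}{2} + 14 \sqrt{\left(-22\right) \left(-5\right)}\right)\right) - 2586480 = 378 \left(21 + \left(\frac{3}{2} + 14 \sqrt{110}\right)\right) - 2586480 = 378 \left(\frac{45}{2} + 14 \sqrt{110}\right) - 2586480 = \left(8505 + 5292 \sqrt{110}\right) - 2586480 = -2577975 + 5292 \sqrt{110}$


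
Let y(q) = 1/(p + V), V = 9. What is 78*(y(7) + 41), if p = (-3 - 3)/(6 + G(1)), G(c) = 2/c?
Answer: 35282/11 ≈ 3207.5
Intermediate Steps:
p = -¾ (p = (-3 - 3)/(6 + 2/1) = -6/(6 + 2*1) = -6/(6 + 2) = -6/8 = -6*⅛ = -¾ ≈ -0.75000)
y(q) = 4/33 (y(q) = 1/(-¾ + 9) = 1/(33/4) = 4/33)
78*(y(7) + 41) = 78*(4/33 + 41) = 78*(1357/33) = 35282/11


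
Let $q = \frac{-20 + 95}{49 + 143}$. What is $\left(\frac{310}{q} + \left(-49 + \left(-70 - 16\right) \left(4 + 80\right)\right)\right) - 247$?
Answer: $- \frac{33632}{5} \approx -6726.4$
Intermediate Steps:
$q = \frac{25}{64}$ ($q = \frac{75}{192} = 75 \cdot \frac{1}{192} = \frac{25}{64} \approx 0.39063$)
$\left(\frac{310}{q} + \left(-49 + \left(-70 - 16\right) \left(4 + 80\right)\right)\right) - 247 = \left(\frac{310}{\frac{25}{64}} + \left(-49 + \left(-70 - 16\right) \left(4 + 80\right)\right)\right) - 247 = \left(310 \cdot \frac{64}{25} - 7273\right) - 247 = \left(\frac{3968}{5} - 7273\right) - 247 = - \frac{32397}{5} - 247 = - \frac{33632}{5}$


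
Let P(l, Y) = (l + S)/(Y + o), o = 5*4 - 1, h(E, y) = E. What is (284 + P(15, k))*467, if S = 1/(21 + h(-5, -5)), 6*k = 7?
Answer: 128721545/968 ≈ 1.3298e+5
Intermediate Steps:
k = 7/6 (k = (⅙)*7 = 7/6 ≈ 1.1667)
o = 19 (o = 20 - 1 = 19)
S = 1/16 (S = 1/(21 - 5) = 1/16 ≈ 0.062500)
P(l, Y) = (1/16 + l)/(19 + Y) (P(l, Y) = (l + 1/16)/(Y + 19) = (1/16 + l)/(19 + Y))
(284 + P(15, k))*467 = (284 + (1/16 + 15)/(19 + 7/6))*467 = (284 + (241/16)/(121/6))*467 = (284 + (6/121)*(241/16))*467 = (284 + 723/968)*467 = (275635/968)*467 = 128721545/968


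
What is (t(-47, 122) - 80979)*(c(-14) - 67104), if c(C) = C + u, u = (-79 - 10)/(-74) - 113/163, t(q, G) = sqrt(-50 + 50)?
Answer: 65558263856409/12062 ≈ 5.4351e+9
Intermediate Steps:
t(q, G) = 0 (t(q, G) = sqrt(0) = 0)
u = 6145/12062 (u = -89*(-1/74) - 113*1/163 = 89/74 - 113/163 = 6145/12062 ≈ 0.50945)
c(C) = 6145/12062 + C (c(C) = C + 6145/12062 = 6145/12062 + C)
(t(-47, 122) - 80979)*(c(-14) - 67104) = (0 - 80979)*((6145/12062 - 14) - 67104) = -80979*(-162723/12062 - 67104) = -80979*(-809571171/12062) = 65558263856409/12062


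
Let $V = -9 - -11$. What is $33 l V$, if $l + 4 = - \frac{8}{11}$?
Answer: $-312$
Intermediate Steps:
$l = - \frac{52}{11}$ ($l = -4 - \frac{8}{11} = - \frac{52}{11} \approx -4.7273$)
$V = 2$ ($V = -9 + 11 = 2$)
$33 l V = 33 \left(- \frac{52}{11}\right) 2 = \left(-156\right) 2 = -312$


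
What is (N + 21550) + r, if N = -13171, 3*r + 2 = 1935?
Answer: 27070/3 ≈ 9023.3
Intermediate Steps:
r = 1933/3 (r = -⅔ + (⅓)*1935 = -⅔ + 645 = 1933/3 ≈ 644.33)
(N + 21550) + r = (-13171 + 21550) + 1933/3 = 8379 + 1933/3 = 27070/3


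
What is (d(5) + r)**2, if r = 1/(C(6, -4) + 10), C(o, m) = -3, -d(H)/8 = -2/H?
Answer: 13689/1225 ≈ 11.175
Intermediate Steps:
d(H) = 16/H (d(H) = -(-16)/H = 16/H)
r = 1/7 (r = 1/(-3 + 10) = 1/7 ≈ 0.14286)
(d(5) + r)**2 = (16/5 + 1/7)**2 = (117/35)**2 = 13689/1225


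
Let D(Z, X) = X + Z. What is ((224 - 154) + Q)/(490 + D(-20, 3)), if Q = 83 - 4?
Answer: 149/473 ≈ 0.31501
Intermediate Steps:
Q = 79
((224 - 154) + Q)/(490 + D(-20, 3)) = ((224 - 154) + 79)/(490 + (3 - 20)) = (70 + 79)/(490 - 17) = 149/473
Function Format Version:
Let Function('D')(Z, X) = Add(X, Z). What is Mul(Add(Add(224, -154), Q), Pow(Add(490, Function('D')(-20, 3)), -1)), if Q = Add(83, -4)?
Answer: Rational(149, 473) ≈ 0.31501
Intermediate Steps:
Q = 79
Mul(Add(Add(224, -154), Q), Pow(Add(490, Function('D')(-20, 3)), -1)) = Mul(Add(Add(224, -154), 79), Pow(Add(490, Add(3, -20)), -1)) = Mul(Add(70, 79), Pow(Add(490, -17), -1)) = Mul(149, Pow(473, -1)) = Mul(149, Rational(1, 473)) = Rational(149, 473)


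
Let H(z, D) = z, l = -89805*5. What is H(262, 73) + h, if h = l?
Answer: -448763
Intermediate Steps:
l = -449025
h = -449025
H(262, 73) + h = 262 - 449025 = -448763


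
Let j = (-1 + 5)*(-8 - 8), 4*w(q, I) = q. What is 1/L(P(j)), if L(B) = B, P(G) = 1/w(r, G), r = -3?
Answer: -3/4 ≈ -0.75000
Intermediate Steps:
w(q, I) = q/4
j = -64 (j = 4*(-16) = -64)
P(G) = -4/3 (P(G) = 1/((1/4)*(-3)) = 1/(-3/4) = -4/3)
1/L(P(j)) = 1/(-4/3) = -3/4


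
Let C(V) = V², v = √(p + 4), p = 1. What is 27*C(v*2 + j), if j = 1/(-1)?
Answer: 567 - 108*√5 ≈ 325.50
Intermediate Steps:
j = -1
v = √5 (v = √(1 + 4) = √5 ≈ 2.2361)
27*C(v*2 + j) = 27*(√5*2 - 1)² = 27*(2*√5 - 1)² = 27*(-1 + 2*√5)²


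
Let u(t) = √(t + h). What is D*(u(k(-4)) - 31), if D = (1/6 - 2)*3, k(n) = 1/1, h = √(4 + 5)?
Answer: 319/2 ≈ 159.50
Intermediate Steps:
h = 3 (h = √9 = 3)
k(n) = 1
D = -11/2 (D = (⅙ - 2)*3 = -11/6*3 = -11/2 ≈ -5.5000)
u(t) = √(3 + t) (u(t) = √(t + 3) = √(3 + t))
D*(u(k(-4)) - 31) = -11*(√(3 + 1) - 31)/2 = -11*(√4 - 31)/2 = -11*(2 - 31)/2 = -11/2*(-29) = 319/2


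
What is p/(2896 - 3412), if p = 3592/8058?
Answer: -449/519741 ≈ -0.00086389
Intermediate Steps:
p = 1796/4029 (p = 3592*(1/8058) = 1796/4029 ≈ 0.44577)
p/(2896 - 3412) = 1796/(4029*(2896 - 3412)) = (1796/4029)/(-516) = (1796/4029)*(-1/516) = -449/519741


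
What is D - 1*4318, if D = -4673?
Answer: -8991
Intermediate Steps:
D - 1*4318 = -4673 - 1*4318 = -4673 - 4318 = -8991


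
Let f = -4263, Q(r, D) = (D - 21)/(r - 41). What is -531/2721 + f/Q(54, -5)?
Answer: 3866187/1814 ≈ 2131.3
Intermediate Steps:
Q(r, D) = (-21 + D)/(-41 + r)
-531/2721 + f/Q(54, -5) = -531/2721 - 4263*(-41 + 54)/(-21 - 5) = -531*1/2721 - 4263/(-26/13) = -177/907 - 4263/((1/13)*(-26)) = -177/907 - 4263/(-2) = -177/907 - 4263*(-1/2) = -177/907 + 4263/2 = 3866187/1814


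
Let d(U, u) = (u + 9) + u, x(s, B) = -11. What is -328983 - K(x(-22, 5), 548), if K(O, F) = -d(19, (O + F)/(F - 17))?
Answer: -58228040/177 ≈ -3.2897e+5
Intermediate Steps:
d(U, u) = 9 + 2*u (d(U, u) = (9 + u) + u = 9 + 2*u)
K(O, F) = -9 - 2*(F + O)/(-17 + F) (K(O, F) = -(9 + 2*((O + F)/(F - 17))) = -(9 + 2*((F + O)/(-17 + F))) = -(9 + 2*(F + O)/(-17 + F)) = -9 - 2*(F + O)/(-17 + F))
-328983 - K(x(-22, 5), 548) = -328983 - (153 - 11*548 - 2*(-11))/(-17 + 548) = -328983 - (153 - 6028 + 22)/531 = -328983 - (-5853)/531 = -328983 - 1*(-1951/177) = -328983 + 1951/177 = -58228040/177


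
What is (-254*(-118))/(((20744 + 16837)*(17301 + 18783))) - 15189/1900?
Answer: -5149333218289/644134581900 ≈ -7.9942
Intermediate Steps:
(-254*(-118))/(((20744 + 16837)*(17301 + 18783))) - 15189/1900 = 29972/((37581*36084)) - 15189*1/1900 = 29972/1356072804 - 15189/1900 = 29972*(1/1356072804) - 15189/1900 = 7493/339018201 - 15189/1900 = -5149333218289/644134581900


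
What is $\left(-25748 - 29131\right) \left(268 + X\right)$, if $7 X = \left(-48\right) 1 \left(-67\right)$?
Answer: $- \frac{279443868}{7} \approx -3.9921 \cdot 10^{7}$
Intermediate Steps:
$X = \frac{3216}{7}$ ($X = \frac{\left(-48\right) 1 \left(-67\right)}{7} = \frac{\left(-48\right) \left(-67\right)}{7} = \frac{1}{7} \cdot 3216 = \frac{3216}{7} \approx 459.43$)
$\left(-25748 - 29131\right) \left(268 + X\right) = \left(-25748 - 29131\right) \left(268 + \frac{3216}{7}\right) = \left(-54879\right) \frac{5092}{7} = - \frac{279443868}{7}$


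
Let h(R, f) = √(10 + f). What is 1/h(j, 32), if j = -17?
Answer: √42/42 ≈ 0.15430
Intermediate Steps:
1/h(j, 32) = 1/(√(10 + 32)) = 1/(√42) = √42/42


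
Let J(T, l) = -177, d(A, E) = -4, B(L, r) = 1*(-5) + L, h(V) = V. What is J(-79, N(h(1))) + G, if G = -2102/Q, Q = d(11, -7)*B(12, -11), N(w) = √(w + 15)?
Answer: -1427/14 ≈ -101.93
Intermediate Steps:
B(L, r) = -5 + L
N(w) = √(15 + w)
Q = -28 (Q = -4*(-5 + 12) = -4*7 = -28)
G = 1051/14 (G = -2102/(-28) = -2102*(-1/28) = 1051/14 ≈ 75.071)
J(-79, N(h(1))) + G = -177 + 1051/14 = -1427/14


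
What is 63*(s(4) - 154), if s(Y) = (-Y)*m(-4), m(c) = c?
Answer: -8694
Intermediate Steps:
s(Y) = 4*Y (s(Y) = -Y*(-4) = 4*Y)
63*(s(4) - 154) = 63*(4*4 - 154) = 63*(16 - 154) = 63*(-138) = -8694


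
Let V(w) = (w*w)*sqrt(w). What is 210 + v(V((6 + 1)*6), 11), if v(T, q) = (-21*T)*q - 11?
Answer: 199 - 407484*sqrt(42) ≈ -2.6406e+6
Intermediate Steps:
V(w) = w**(5/2) (V(w) = w**2*sqrt(w) = w**(5/2))
v(T, q) = -11 - 21*T*q (v(T, q) = -21*T*q - 11 = -11 - 21*T*q)
210 + v(V((6 + 1)*6), 11) = 210 + (-11 - 21*((6 + 1)*6)**(5/2)*11) = 210 + (-11 - 21*(7*6)**(5/2)*11) = 210 + (-11 - 21*42**(5/2)*11) = 210 + (-11 - 21*1764*sqrt(42)*11) = 210 + (-11 - 407484*sqrt(42)) = 199 - 407484*sqrt(42)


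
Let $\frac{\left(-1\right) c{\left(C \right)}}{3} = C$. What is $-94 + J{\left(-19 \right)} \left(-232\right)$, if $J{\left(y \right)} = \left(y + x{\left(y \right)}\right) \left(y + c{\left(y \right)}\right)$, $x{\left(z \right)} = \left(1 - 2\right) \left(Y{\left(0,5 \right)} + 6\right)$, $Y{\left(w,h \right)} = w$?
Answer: $220306$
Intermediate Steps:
$c{\left(C \right)} = - 3 C$
$x{\left(z \right)} = -6$ ($x{\left(z \right)} = \left(1 - 2\right) \left(0 + 6\right) = \left(-1\right) 6 = -6$)
$J{\left(y \right)} = - 2 y \left(-6 + y\right)$ ($J{\left(y \right)} = \left(y - 6\right) \left(y - 3 y\right) = \left(-6 + y\right) \left(- 2 y\right) = - 2 y \left(-6 + y\right)$)
$-94 + J{\left(-19 \right)} \left(-232\right) = -94 + 2 \left(-19\right) \left(6 - -19\right) \left(-232\right) = -94 + 2 \left(-19\right) \left(6 + 19\right) \left(-232\right) = -94 + 2 \left(-19\right) 25 \left(-232\right) = -94 - -220400 = -94 + 220400 = 220306$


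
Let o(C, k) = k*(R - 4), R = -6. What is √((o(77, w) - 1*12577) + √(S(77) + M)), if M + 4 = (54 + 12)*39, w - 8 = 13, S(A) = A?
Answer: √(-12787 + √2647) ≈ 112.85*I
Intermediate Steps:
w = 21 (w = 8 + 13 = 21)
M = 2570 (M = -4 + (54 + 12)*39 = -4 + 66*39 = -4 + 2574 = 2570)
o(C, k) = -10*k (o(C, k) = k*(-6 - 4) = k*(-10) = -10*k)
√((o(77, w) - 1*12577) + √(S(77) + M)) = √((-10*21 - 1*12577) + √(77 + 2570)) = √((-210 - 12577) + √2647) = √(-12787 + √2647)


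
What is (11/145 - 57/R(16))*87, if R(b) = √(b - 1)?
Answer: 33/5 - 1653*√15/5 ≈ -1273.8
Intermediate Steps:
R(b) = √(-1 + b)
(11/145 - 57/R(16))*87 = (11/145 - 57/√(-1 + 16))*87 = (11*(1/145) - 57*√15/15)*87 = (11/145 - 19*√15/5)*87 = 33/5 - 1653*√15/5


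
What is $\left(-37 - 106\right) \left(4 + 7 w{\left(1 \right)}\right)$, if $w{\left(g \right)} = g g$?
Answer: $-1573$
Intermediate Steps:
$w{\left(g \right)} = g^{2}$
$\left(-37 - 106\right) \left(4 + 7 w{\left(1 \right)}\right) = \left(-37 - 106\right) \left(4 + 7 \cdot 1^{2}\right) = - 143 \left(4 + 7 \cdot 1\right) = - 143 \left(4 + 7\right) = \left(-143\right) 11 = -1573$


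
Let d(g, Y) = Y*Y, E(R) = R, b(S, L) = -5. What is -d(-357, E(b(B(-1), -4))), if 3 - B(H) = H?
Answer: -25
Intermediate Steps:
B(H) = 3 - H
d(g, Y) = Y²
-d(-357, E(b(B(-1), -4))) = -1*(-5)² = -1*25 = -25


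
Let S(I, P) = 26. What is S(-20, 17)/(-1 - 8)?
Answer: -26/9 ≈ -2.8889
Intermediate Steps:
S(-20, 17)/(-1 - 8) = 26/(-1 - 8) = 26/(-9) = -⅑*26 = -26/9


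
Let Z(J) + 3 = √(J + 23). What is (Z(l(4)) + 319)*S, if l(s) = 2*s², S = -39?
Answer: -12324 - 39*√55 ≈ -12613.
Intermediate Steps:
Z(J) = -3 + √(23 + J) (Z(J) = -3 + √(J + 23) = -3 + √(23 + J))
(Z(l(4)) + 319)*S = ((-3 + √(23 + 2*4²)) + 319)*(-39) = ((-3 + √(23 + 2*16)) + 319)*(-39) = ((-3 + √(23 + 32)) + 319)*(-39) = ((-3 + √55) + 319)*(-39) = (316 + √55)*(-39) = -12324 - 39*√55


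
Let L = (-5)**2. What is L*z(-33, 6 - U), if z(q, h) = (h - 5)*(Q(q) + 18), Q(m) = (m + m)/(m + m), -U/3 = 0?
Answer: 475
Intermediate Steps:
U = 0 (U = -3*0 = 0)
Q(m) = 1 (Q(m) = (2*m)/((2*m)) = (2*m)*(1/(2*m)) = 1)
z(q, h) = -95 + 19*h (z(q, h) = (h - 5)*(1 + 18) = (-5 + h)*19 = -95 + 19*h)
L = 25
L*z(-33, 6 - U) = 25*(-95 + 19*(6 - 1*0)) = 25*(-95 + 19*(6 + 0)) = 25*(-95 + 19*6) = 25*(-95 + 114) = 25*19 = 475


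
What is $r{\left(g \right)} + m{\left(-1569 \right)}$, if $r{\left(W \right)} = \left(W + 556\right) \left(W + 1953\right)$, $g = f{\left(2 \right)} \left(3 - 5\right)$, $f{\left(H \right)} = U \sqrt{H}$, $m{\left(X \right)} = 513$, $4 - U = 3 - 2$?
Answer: $1086453 - 15054 \sqrt{2} \approx 1.0652 \cdot 10^{6}$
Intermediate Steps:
$U = 3$ ($U = 4 - \left(3 - 2\right) = 4 - 1 = 3$)
$f{\left(H \right)} = 3 \sqrt{H}$
$g = - 6 \sqrt{2}$ ($g = 3 \sqrt{2} \left(3 - 5\right) = 3 \sqrt{2} \left(-2\right) = - 6 \sqrt{2} \approx -8.4853$)
$r{\left(W \right)} = \left(556 + W\right) \left(1953 + W\right)$
$r{\left(g \right)} + m{\left(-1569 \right)} = \left(1085868 + \left(- 6 \sqrt{2}\right)^{2} + 2509 \left(- 6 \sqrt{2}\right)\right) + 513 = \left(1085868 + 72 - 15054 \sqrt{2}\right) + 513 = \left(1085940 - 15054 \sqrt{2}\right) + 513 = 1086453 - 15054 \sqrt{2}$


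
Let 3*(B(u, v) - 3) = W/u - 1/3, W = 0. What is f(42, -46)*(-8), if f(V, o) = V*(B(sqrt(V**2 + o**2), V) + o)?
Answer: 43456/3 ≈ 14485.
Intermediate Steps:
B(u, v) = 26/9 (B(u, v) = 3 + (0/u - 1/3)/3 = 3 + (0 - 1*1/3)/3 = 3 + (0 - 1/3)/3 = 3 + (1/3)*(-1/3) = 3 - 1/9 = 26/9)
f(V, o) = V*(26/9 + o)
f(42, -46)*(-8) = ((1/9)*42*(26 + 9*(-46)))*(-8) = ((1/9)*42*(26 - 414))*(-8) = ((1/9)*42*(-388))*(-8) = -5432/3*(-8) = 43456/3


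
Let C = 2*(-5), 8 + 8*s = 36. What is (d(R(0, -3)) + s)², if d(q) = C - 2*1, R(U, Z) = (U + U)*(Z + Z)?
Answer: 289/4 ≈ 72.250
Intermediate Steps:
s = 7/2 (s = -1 + (⅛)*36 = -1 + 9/2 = 7/2 ≈ 3.5000)
C = -10
R(U, Z) = 4*U*Z (R(U, Z) = (2*U)*(2*Z) = 4*U*Z)
d(q) = -12 (d(q) = -10 - 2*1 = -10 - 2 = -12)
(d(R(0, -3)) + s)² = (-12 + 7/2)² = (-17/2)² = 289/4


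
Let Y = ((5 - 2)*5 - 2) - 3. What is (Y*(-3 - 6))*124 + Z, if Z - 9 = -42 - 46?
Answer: -11239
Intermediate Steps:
Z = -79 (Z = 9 + (-42 - 46) = 9 - 88 = -79)
Y = 10 (Y = (3*5 - 2) - 3 = (15 - 2) - 3 = 13 - 3 = 10)
(Y*(-3 - 6))*124 + Z = (10*(-3 - 6))*124 - 79 = (10*(-9))*124 - 79 = -90*124 - 79 = -11160 - 79 = -11239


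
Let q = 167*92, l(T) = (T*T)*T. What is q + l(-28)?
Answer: -6588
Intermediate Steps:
l(T) = T³ (l(T) = T²*T = T³)
q = 15364
q + l(-28) = 15364 + (-28)³ = 15364 - 21952 = -6588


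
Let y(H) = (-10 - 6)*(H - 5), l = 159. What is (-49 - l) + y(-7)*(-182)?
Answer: -35152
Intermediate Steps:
y(H) = 80 - 16*H (y(H) = -16*(-5 + H) = 80 - 16*H)
(-49 - l) + y(-7)*(-182) = (-49 - 1*159) + (80 - 16*(-7))*(-182) = (-49 - 159) + (80 + 112)*(-182) = -208 + 192*(-182) = -208 - 34944 = -35152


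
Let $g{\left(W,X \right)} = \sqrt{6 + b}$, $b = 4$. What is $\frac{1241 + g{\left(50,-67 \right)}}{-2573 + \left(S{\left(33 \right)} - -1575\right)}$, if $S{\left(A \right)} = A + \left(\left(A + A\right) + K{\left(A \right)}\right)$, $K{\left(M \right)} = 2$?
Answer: $- \frac{1241}{897} - \frac{\sqrt{10}}{897} \approx -1.387$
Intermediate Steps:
$g{\left(W,X \right)} = \sqrt{10}$ ($g{\left(W,X \right)} = \sqrt{6 + 4} = \sqrt{10}$)
$S{\left(A \right)} = 2 + 3 A$ ($S{\left(A \right)} = A + \left(\left(A + A\right) + 2\right) = A + \left(2 A + 2\right) = A + \left(2 + 2 A\right) = 2 + 3 A$)
$\frac{1241 + g{\left(50,-67 \right)}}{-2573 + \left(S{\left(33 \right)} - -1575\right)} = \frac{1241 + \sqrt{10}}{-2573 + \left(\left(2 + 3 \cdot 33\right) - -1575\right)} = \frac{1241 + \sqrt{10}}{-2573 + \left(\left(2 + 99\right) + 1575\right)} = \frac{1241 + \sqrt{10}}{-2573 + \left(101 + 1575\right)} = \frac{1241 + \sqrt{10}}{-2573 + 1676} = \frac{1241 + \sqrt{10}}{-897} = \left(1241 + \sqrt{10}\right) \left(- \frac{1}{897}\right) = - \frac{1241}{897} - \frac{\sqrt{10}}{897}$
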